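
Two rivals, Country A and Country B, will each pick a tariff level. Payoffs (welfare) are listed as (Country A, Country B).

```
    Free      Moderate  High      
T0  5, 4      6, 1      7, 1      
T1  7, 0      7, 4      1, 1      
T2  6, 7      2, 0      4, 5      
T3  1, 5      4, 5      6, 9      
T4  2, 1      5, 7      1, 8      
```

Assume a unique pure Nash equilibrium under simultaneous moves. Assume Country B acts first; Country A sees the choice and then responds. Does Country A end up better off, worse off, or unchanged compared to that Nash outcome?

unchanged

Work backward from Country A's decision.
- Free → Country A plays T1 (best of 5, 7, 6, 1, 2); Country B gets 0.
- Moderate → Country A plays T1 (best of 6, 7, 2, 4, 5); Country B gets 4.
- High → Country A plays T0 (best of 7, 1, 4, 6, 1); Country B gets 1.
Country B's induced payoffs are 0, 4, 1, so Country B commits to Moderate. Subgame-perfect outcome: (T1, Moderate) with payoffs (7, 4).
Now find the simultaneous Nash equilibrium.
Country A's best replies: Free→T1; Moderate→T1; High→T0.
Country B's best replies: T0→Free; T1→Moderate; T2→Free; T3→High; T4→High.
The unique mutual best reply is (T1, Moderate), giving (7, 4).
Country A earns 7 sequentially versus 7 at the Nash outcome: unchanged.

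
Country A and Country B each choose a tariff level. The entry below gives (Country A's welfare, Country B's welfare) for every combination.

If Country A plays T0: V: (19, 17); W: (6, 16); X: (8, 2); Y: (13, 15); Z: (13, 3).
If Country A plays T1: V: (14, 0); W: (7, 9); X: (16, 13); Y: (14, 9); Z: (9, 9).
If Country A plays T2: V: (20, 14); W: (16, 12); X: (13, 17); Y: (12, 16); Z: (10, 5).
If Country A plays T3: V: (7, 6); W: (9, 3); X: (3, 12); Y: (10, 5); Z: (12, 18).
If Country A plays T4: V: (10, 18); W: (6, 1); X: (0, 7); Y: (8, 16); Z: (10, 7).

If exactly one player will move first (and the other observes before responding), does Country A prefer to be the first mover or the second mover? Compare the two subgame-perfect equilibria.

second

If Country A leads: Country B's best replies are T0→V, T1→X, T2→X, T3→Z, T4→V; Country A's induced payoffs 19, 16, 13, 12, 10; outcome (T0, V), payoffs (19, 17).
If Country B leads: Country A's best replies are V→T2, W→T2, X→T1, Y→T1, Z→T0; Country B's induced payoffs 14, 12, 13, 9, 3; outcome (T2, V), payoffs (20, 14).
Country A gets 19 moving first and 20 moving second, so Country A prefers to move second.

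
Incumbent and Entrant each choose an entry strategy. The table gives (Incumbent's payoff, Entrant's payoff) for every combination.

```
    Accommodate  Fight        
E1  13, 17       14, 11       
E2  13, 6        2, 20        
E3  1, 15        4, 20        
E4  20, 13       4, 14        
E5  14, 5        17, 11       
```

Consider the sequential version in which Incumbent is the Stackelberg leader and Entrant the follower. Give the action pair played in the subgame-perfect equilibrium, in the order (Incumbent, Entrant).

Entrant best-responds to each possible Incumbent move:
- E1: BR = Accommodate, leader payoff 13.
- E2: BR = Fight, leader payoff 2.
- E3: BR = Fight, leader payoff 4.
- E4: BR = Fight, leader payoff 4.
- E5: BR = Fight, leader payoff 17.
Among 13, 2, 4, 4, 17, the best is 17 at E5. Subgame-perfect outcome: (E5, Fight) with payoffs (17, 11).

(E5, Fight)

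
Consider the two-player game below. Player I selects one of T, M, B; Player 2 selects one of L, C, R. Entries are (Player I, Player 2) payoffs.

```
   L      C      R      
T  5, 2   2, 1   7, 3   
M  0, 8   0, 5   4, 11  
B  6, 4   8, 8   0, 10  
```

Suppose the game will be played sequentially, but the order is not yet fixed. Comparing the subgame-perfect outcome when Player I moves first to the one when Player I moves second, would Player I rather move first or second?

If Player I leads: Player 2's best replies are T→R, M→R, B→R; Player I's induced payoffs 7, 4, 0; outcome (T, R), payoffs (7, 3).
If Player 2 leads: Player I's best replies are L→B, C→B, R→T; Player 2's induced payoffs 4, 8, 3; outcome (B, C), payoffs (8, 8).
Player I gets 7 moving first and 8 moving second, so Player I prefers to move second.

second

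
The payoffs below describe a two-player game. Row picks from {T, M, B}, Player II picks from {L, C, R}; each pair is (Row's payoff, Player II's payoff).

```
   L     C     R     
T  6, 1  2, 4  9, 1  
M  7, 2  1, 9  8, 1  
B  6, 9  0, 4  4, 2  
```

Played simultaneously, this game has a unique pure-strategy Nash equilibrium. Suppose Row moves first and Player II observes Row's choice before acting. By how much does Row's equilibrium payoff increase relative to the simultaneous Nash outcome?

4

Player II best-responds to each possible Row move:
- T: Player II compares 1, 4, 1 and picks C; Row would get 2.
- M: Player II compares 2, 9, 1 and picks C; Row would get 1.
- B: Player II compares 9, 4, 2 and picks L; Row would get 6.
Among 2, 1, 6, the best is 6 at B. Subgame-perfect outcome: (B, L) with payoffs (6, 9).
Under simultaneous play:
Row's best replies: L→M; C→T; R→T.
Player II's best replies: T→C; M→C; B→L.
Only (T, C) has each player best-responding; Nash payoffs (2, 4).
Row's commitment gain: 6 − 2 = 4.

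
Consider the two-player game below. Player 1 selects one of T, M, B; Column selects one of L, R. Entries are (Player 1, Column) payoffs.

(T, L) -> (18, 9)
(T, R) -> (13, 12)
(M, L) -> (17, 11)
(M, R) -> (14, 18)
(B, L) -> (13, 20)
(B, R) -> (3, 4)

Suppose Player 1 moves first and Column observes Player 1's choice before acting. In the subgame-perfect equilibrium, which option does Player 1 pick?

M

Solve by backward induction (Player 1 leads).
- T → Column plays R (best of 9, 12); Player 1 gets 13.
- M → Column plays R (best of 11, 18); Player 1 gets 14.
- B → Column plays L (best of 20, 4); Player 1 gets 13.
Player 1's induced payoffs are 13, 14, 13, so Player 1 commits to M. Subgame-perfect outcome: (M, R) with payoffs (14, 18).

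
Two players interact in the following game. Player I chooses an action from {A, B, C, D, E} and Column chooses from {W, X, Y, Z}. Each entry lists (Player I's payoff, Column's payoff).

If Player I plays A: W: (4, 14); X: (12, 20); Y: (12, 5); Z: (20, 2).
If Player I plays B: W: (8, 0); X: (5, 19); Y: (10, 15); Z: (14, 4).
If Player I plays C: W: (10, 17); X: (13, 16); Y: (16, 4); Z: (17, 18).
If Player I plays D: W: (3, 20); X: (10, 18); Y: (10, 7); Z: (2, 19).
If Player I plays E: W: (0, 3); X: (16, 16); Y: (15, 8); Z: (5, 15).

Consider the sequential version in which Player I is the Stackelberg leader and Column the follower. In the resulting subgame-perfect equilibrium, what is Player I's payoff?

17

Column best-responds to each possible Player I move:
- A → Column plays X (best of 14, 20, 5, 2); Player I gets 12.
- B → Column plays X (best of 0, 19, 15, 4); Player I gets 5.
- C → Column plays Z (best of 17, 16, 4, 18); Player I gets 17.
- D → Column plays W (best of 20, 18, 7, 19); Player I gets 3.
- E → Column plays X (best of 3, 16, 8, 15); Player I gets 16.
Maximizing over 12, 5, 17, 3, 16, Player I chooses C. Subgame-perfect outcome: (C, Z) with payoffs (17, 18).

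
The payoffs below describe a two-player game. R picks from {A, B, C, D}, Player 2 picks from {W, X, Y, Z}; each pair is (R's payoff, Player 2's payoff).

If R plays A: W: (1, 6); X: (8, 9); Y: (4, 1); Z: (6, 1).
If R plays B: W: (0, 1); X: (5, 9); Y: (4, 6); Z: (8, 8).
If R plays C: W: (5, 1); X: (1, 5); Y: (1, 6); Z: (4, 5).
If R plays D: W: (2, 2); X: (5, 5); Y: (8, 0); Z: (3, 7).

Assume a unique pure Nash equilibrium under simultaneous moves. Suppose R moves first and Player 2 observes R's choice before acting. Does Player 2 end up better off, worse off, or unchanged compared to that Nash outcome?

Work backward from Player 2's decision.
- A: BR = X, leader payoff 8.
- B: BR = X, leader payoff 5.
- C: BR = Y, leader payoff 1.
- D: BR = Z, leader payoff 3.
Maximizing over 8, 5, 1, 3, R chooses A. Subgame-perfect outcome: (A, X) with payoffs (8, 9).
Under simultaneous play:
R's best replies: W→C; X→A; Y→D; Z→B.
Player 2's best replies: A→X; B→X; C→Y; D→Z.
The unique mutual best reply is (A, X), giving (8, 9).
Player 2 earns 9 sequentially versus 9 at the Nash outcome: unchanged.

unchanged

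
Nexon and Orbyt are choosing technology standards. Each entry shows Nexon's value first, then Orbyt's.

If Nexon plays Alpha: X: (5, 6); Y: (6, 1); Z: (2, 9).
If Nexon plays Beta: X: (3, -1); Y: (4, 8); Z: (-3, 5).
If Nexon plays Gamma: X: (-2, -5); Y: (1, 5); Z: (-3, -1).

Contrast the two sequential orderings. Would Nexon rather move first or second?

first

If Nexon leads: Orbyt's best replies are Alpha→Z, Beta→Y, Gamma→Y; Nexon's induced payoffs 2, 4, 1; outcome (Beta, Y), payoffs (4, 8).
If Orbyt leads: Nexon's best replies are X→Alpha, Y→Alpha, Z→Alpha; Orbyt's induced payoffs 6, 1, 9; outcome (Alpha, Z), payoffs (2, 9).
Nexon gets 4 moving first and 2 moving second, so Nexon prefers to move first.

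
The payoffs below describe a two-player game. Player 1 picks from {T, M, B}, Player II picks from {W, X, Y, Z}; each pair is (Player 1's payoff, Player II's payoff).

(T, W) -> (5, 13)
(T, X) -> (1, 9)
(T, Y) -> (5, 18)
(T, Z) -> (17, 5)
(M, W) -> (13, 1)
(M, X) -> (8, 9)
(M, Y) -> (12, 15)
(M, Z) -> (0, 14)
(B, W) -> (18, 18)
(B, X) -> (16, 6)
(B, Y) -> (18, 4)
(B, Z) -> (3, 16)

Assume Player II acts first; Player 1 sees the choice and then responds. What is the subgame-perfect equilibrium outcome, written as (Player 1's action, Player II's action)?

(B, W)

Player 1 best-responds to each possible Player II move:
- W: Player 1 compares 5, 13, 18 and picks B; Player II would get 18.
- X: Player 1 compares 1, 8, 16 and picks B; Player II would get 6.
- Y: Player 1 compares 5, 12, 18 and picks B; Player II would get 4.
- Z: Player 1 compares 17, 0, 3 and picks T; Player II would get 5.
Maximizing over 18, 6, 4, 5, Player II chooses W. Subgame-perfect outcome: (B, W) with payoffs (18, 18).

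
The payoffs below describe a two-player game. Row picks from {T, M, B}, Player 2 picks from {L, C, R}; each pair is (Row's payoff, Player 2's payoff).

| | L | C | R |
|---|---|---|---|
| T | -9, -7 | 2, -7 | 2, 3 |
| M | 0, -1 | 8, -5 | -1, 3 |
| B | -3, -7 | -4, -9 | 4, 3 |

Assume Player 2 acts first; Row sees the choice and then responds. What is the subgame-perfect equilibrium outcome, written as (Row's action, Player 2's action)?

Work backward from Row's decision.
- L: Row compares -9, 0, -3 and picks M; Player 2 would get -1.
- C: Row compares 2, 8, -4 and picks M; Player 2 would get -5.
- R: Row compares 2, -1, 4 and picks B; Player 2 would get 3.
Player 2's induced payoffs are -1, -5, 3, so Player 2 commits to R. Subgame-perfect outcome: (B, R) with payoffs (4, 3).

(B, R)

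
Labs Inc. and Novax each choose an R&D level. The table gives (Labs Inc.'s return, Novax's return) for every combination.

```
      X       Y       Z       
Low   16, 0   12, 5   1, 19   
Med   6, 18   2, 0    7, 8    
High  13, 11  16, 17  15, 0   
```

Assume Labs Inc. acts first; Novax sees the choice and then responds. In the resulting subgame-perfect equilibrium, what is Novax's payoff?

17

Work backward from Novax's decision.
- Low: BR = Z, leader payoff 1.
- Med: BR = X, leader payoff 6.
- High: BR = Y, leader payoff 16.
Among 1, 6, 16, the best is 16 at High. Subgame-perfect outcome: (High, Y) with payoffs (16, 17).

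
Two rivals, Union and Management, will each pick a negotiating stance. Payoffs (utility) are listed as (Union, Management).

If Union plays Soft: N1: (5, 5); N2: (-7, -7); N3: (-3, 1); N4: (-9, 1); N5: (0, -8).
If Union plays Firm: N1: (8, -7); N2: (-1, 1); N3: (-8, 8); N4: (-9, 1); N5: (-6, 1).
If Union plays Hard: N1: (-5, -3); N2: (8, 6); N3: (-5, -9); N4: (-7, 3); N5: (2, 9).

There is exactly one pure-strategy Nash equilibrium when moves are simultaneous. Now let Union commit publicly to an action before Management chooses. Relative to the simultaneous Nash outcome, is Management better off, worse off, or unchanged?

worse off

Backward induction with Union moving first.
- Soft → Management plays N1 (best of 5, -7, 1, 1, -8); Union gets 5.
- Firm → Management plays N3 (best of -7, 1, 8, 1, 1); Union gets -8.
- Hard → Management plays N5 (best of -3, 6, -9, 3, 9); Union gets 2.
Among 5, -8, 2, the best is 5 at Soft. Subgame-perfect outcome: (Soft, N1) with payoffs (5, 5).
For the simultaneous game, intersect best replies.
Union's best replies: N1→Firm; N2→Hard; N3→Soft; N4→Hard; N5→Hard.
Management's best replies: Soft→N1; Firm→N3; Hard→N5.
The unique mutual best reply is (Hard, N5), giving (2, 9).
Management earns 5 sequentially versus 9 at the Nash outcome: worse off.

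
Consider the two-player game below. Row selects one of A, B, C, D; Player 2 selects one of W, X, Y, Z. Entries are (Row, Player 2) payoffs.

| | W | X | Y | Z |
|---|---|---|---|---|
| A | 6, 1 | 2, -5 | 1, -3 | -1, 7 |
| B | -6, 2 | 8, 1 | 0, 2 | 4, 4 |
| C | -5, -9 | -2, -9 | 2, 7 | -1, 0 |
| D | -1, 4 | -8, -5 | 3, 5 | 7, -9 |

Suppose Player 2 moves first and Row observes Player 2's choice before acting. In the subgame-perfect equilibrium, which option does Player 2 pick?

Work backward from Row's decision.
- W: Row compares 6, -6, -5, -1 and picks A; Player 2 would get 1.
- X: Row compares 2, 8, -2, -8 and picks B; Player 2 would get 1.
- Y: Row compares 1, 0, 2, 3 and picks D; Player 2 would get 5.
- Z: Row compares -1, 4, -1, 7 and picks D; Player 2 would get -9.
Maximizing over 1, 1, 5, -9, Player 2 chooses Y. Subgame-perfect outcome: (D, Y) with payoffs (3, 5).

Y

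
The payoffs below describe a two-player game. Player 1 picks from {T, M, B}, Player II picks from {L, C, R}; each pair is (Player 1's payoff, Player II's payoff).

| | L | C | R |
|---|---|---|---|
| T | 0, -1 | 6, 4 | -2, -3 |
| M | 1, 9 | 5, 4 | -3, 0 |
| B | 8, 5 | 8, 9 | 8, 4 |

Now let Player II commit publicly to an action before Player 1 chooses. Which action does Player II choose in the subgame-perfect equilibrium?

C

Backward induction with Player II moving first.
- L: Player 1 compares 0, 1, 8 and picks B; Player II would get 5.
- C: Player 1 compares 6, 5, 8 and picks B; Player II would get 9.
- R: Player 1 compares -2, -3, 8 and picks B; Player II would get 4.
Maximizing over 5, 9, 4, Player II chooses C. Subgame-perfect outcome: (B, C) with payoffs (8, 9).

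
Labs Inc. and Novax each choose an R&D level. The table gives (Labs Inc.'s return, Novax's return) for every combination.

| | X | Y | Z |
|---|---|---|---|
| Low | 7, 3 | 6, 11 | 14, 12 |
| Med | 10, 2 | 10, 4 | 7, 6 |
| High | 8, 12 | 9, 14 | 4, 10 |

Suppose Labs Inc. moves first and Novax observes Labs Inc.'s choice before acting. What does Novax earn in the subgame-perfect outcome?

Backward induction with Labs Inc. moving first.
- Low: BR = Z, leader payoff 14.
- Med: BR = Z, leader payoff 7.
- High: BR = Y, leader payoff 9.
Labs Inc.'s induced payoffs are 14, 7, 9, so Labs Inc. commits to Low. Subgame-perfect outcome: (Low, Z) with payoffs (14, 12).

12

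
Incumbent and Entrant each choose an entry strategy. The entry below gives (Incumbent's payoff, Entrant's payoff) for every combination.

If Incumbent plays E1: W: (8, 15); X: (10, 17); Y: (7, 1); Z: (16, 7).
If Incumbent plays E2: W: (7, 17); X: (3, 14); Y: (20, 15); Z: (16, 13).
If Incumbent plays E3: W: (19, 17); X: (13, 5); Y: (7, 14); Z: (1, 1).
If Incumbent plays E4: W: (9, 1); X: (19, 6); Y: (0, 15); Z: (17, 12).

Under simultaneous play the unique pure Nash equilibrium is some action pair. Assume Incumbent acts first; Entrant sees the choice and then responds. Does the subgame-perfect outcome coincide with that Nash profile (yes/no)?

Solve by backward induction (Incumbent leads).
- E1: BR = X, leader payoff 10.
- E2: BR = W, leader payoff 7.
- E3: BR = W, leader payoff 19.
- E4: BR = Y, leader payoff 0.
Maximizing over 10, 7, 19, 0, Incumbent chooses E3. Subgame-perfect outcome: (E3, W) with payoffs (19, 17).
Now find the simultaneous Nash equilibrium.
Incumbent's best replies: W→E3; X→E4; Y→E2; Z→E4.
Entrant's best replies: E1→X; E2→W; E3→W; E4→Y.
Only (E3, W) has each player best-responding; Nash payoffs (19, 17).
Sequential outcome (E3, W) coincides with the Nash profile (E3, W).

yes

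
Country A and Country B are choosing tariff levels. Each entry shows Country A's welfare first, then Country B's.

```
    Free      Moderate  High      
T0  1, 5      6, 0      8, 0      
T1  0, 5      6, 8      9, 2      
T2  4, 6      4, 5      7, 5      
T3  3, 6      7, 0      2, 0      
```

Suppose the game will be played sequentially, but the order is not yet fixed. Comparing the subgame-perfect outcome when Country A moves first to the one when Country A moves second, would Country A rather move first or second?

If Country A leads: Country B's best replies are T0→Free, T1→Moderate, T2→Free, T3→Free; Country A's induced payoffs 1, 6, 4, 3; outcome (T1, Moderate), payoffs (6, 8).
If Country B leads: Country A's best replies are Free→T2, Moderate→T3, High→T1; Country B's induced payoffs 6, 0, 2; outcome (T2, Free), payoffs (4, 6).
Country A gets 6 moving first and 4 moving second, so Country A prefers to move first.

first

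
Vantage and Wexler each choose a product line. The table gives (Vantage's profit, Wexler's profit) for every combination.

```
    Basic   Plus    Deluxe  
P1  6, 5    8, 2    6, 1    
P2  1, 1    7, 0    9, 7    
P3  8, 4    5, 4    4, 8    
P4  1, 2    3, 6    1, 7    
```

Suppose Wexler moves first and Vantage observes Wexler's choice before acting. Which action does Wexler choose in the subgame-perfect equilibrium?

Backward induction with Wexler moving first.
- Basic → Vantage plays P3 (best of 6, 1, 8, 1); Wexler gets 4.
- Plus → Vantage plays P1 (best of 8, 7, 5, 3); Wexler gets 2.
- Deluxe → Vantage plays P2 (best of 6, 9, 4, 1); Wexler gets 7.
Maximizing over 4, 2, 7, Wexler chooses Deluxe. Subgame-perfect outcome: (P2, Deluxe) with payoffs (9, 7).

Deluxe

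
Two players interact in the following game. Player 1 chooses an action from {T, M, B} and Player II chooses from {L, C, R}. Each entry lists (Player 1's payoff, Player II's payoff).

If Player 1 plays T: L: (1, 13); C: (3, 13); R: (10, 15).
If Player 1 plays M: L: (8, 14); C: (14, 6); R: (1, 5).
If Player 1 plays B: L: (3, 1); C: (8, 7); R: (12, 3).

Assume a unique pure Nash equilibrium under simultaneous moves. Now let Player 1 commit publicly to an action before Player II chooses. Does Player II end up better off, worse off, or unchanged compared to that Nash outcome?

better off

Solve by backward induction (Player 1 leads).
- T → Player II plays R (best of 13, 13, 15); Player 1 gets 10.
- M → Player II plays L (best of 14, 6, 5); Player 1 gets 8.
- B → Player II plays C (best of 1, 7, 3); Player 1 gets 8.
Player 1's induced payoffs are 10, 8, 8, so Player 1 commits to T. Subgame-perfect outcome: (T, R) with payoffs (10, 15).
Under simultaneous play:
Player 1's best replies: L→M; C→M; R→B.
Player II's best replies: T→R; M→L; B→C.
The unique mutual best reply is (M, L), giving (8, 14).
Player II earns 15 sequentially versus 14 at the Nash outcome: better off.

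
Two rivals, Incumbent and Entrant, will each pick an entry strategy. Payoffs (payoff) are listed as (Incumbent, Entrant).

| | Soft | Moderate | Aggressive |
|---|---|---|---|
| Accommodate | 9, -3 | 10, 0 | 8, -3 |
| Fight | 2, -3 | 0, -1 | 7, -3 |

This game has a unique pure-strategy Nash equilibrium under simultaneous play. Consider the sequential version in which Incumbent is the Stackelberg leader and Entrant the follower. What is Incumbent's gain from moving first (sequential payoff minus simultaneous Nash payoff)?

0

Backward induction with Incumbent moving first.
- Accommodate: BR = Moderate, leader payoff 10.
- Fight: BR = Moderate, leader payoff 0.
Among 10, 0, the best is 10 at Accommodate. Subgame-perfect outcome: (Accommodate, Moderate) with payoffs (10, 0).
For the simultaneous game, intersect best replies.
Incumbent's best replies: Soft→Accommodate; Moderate→Accommodate; Aggressive→Accommodate.
Entrant's best replies: Accommodate→Moderate; Fight→Moderate.
The unique mutual best reply is (Accommodate, Moderate), giving (10, 0).
Incumbent's commitment gain: 10 − 10 = 0.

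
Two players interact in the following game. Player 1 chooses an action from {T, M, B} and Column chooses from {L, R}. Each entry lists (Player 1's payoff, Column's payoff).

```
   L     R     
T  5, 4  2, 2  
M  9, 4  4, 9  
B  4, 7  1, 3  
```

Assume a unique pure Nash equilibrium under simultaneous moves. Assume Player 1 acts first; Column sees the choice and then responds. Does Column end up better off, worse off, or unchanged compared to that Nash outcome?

Work backward from Column's decision.
- T → Column plays L (best of 4, 2); Player 1 gets 5.
- M → Column plays R (best of 4, 9); Player 1 gets 4.
- B → Column plays L (best of 7, 3); Player 1 gets 4.
Player 1's induced payoffs are 5, 4, 4, so Player 1 commits to T. Subgame-perfect outcome: (T, L) with payoffs (5, 4).
For the simultaneous game, intersect best replies.
Player 1's best replies: L→M; R→M.
Column's best replies: T→L; M→R; B→L.
Only (M, R) has each player best-responding; Nash payoffs (4, 9).
Column earns 4 sequentially versus 9 at the Nash outcome: worse off.

worse off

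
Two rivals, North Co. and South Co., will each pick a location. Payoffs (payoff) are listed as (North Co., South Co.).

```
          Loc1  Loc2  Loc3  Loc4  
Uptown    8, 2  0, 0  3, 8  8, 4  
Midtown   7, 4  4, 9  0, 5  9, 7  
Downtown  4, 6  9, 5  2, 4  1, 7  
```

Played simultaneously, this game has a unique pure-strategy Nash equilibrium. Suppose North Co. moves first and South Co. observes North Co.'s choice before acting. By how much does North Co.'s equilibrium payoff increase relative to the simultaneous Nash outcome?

Work backward from South Co.'s decision.
- Uptown → South Co. plays Loc3 (best of 2, 0, 8, 4); North Co. gets 3.
- Midtown → South Co. plays Loc2 (best of 4, 9, 5, 7); North Co. gets 4.
- Downtown → South Co. plays Loc4 (best of 6, 5, 4, 7); North Co. gets 1.
Maximizing over 3, 4, 1, North Co. chooses Midtown. Subgame-perfect outcome: (Midtown, Loc2) with payoffs (4, 9).
Under simultaneous play:
North Co.'s best replies: Loc1→Uptown; Loc2→Downtown; Loc3→Uptown; Loc4→Midtown.
South Co.'s best replies: Uptown→Loc3; Midtown→Loc2; Downtown→Loc4.
Only (Uptown, Loc3) has each player best-responding; Nash payoffs (3, 8).
North Co.'s commitment gain: 4 − 3 = 1.

1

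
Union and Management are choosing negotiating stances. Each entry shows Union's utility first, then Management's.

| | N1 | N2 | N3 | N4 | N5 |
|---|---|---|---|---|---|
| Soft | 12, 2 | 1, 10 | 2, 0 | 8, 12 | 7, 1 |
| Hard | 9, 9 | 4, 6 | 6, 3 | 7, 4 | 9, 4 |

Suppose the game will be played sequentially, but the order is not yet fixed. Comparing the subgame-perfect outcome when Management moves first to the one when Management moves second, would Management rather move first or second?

first

If Union leads: Management's best replies are Soft→N4, Hard→N1; Union's induced payoffs 8, 9; outcome (Hard, N1), payoffs (9, 9).
If Management leads: Union's best replies are N1→Soft, N2→Hard, N3→Hard, N4→Soft, N5→Hard; Management's induced payoffs 2, 6, 3, 12, 4; outcome (Soft, N4), payoffs (8, 12).
Management gets 12 moving first and 9 moving second, so Management prefers to move first.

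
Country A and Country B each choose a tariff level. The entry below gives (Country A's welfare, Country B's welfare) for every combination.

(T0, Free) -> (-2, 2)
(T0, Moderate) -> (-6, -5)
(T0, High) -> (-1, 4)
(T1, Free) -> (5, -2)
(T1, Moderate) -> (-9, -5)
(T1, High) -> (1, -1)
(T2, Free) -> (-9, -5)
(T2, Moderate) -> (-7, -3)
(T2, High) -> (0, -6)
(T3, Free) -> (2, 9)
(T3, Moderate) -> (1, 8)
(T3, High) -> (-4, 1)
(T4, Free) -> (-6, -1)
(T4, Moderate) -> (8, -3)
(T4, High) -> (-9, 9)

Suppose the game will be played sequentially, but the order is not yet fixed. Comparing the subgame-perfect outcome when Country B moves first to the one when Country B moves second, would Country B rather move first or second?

If Country A leads: Country B's best replies are T0→High, T1→High, T2→Moderate, T3→Free, T4→High; Country A's induced payoffs -1, 1, -7, 2, -9; outcome (T3, Free), payoffs (2, 9).
If Country B leads: Country A's best replies are Free→T1, Moderate→T4, High→T1; Country B's induced payoffs -2, -3, -1; outcome (T1, High), payoffs (1, -1).
Country B gets -1 moving first and 9 moving second, so Country B prefers to move second.

second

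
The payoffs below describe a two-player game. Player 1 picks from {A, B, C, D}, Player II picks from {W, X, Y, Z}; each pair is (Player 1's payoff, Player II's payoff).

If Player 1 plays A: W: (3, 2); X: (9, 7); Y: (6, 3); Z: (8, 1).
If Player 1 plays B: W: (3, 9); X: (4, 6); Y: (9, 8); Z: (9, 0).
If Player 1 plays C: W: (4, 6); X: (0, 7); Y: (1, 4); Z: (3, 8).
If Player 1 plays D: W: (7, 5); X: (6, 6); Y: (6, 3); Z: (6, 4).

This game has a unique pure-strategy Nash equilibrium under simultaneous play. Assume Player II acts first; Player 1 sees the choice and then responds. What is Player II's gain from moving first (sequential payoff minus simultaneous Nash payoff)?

Solve by backward induction (Player II leads).
- W: Player 1 compares 3, 3, 4, 7 and picks D; Player II would get 5.
- X: Player 1 compares 9, 4, 0, 6 and picks A; Player II would get 7.
- Y: Player 1 compares 6, 9, 1, 6 and picks B; Player II would get 8.
- Z: Player 1 compares 8, 9, 3, 6 and picks B; Player II would get 0.
Maximizing over 5, 7, 8, 0, Player II chooses Y. Subgame-perfect outcome: (B, Y) with payoffs (9, 8).
For the simultaneous game, intersect best replies.
Player 1's best replies: W→D; X→A; Y→B; Z→B.
Player II's best replies: A→X; B→W; C→Z; D→X.
The unique mutual best reply is (A, X), giving (9, 7).
Player II's commitment gain: 8 − 7 = 1.

1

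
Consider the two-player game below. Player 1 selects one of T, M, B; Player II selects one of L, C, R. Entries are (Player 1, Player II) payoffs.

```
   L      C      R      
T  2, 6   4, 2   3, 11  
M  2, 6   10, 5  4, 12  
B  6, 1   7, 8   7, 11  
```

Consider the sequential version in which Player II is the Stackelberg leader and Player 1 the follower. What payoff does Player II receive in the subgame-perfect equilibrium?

11

Work backward from Player 1's decision.
- L: BR = B, leader payoff 1.
- C: BR = M, leader payoff 5.
- R: BR = B, leader payoff 11.
Among 1, 5, 11, the best is 11 at R. Subgame-perfect outcome: (B, R) with payoffs (7, 11).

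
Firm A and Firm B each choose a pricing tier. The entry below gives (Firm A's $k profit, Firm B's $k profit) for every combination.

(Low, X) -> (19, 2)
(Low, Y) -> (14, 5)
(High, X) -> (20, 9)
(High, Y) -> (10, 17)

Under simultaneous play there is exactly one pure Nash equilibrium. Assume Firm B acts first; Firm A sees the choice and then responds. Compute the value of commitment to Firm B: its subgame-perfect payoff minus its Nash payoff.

4

Solve by backward induction (Firm B leads).
- X: BR = High, leader payoff 9.
- Y: BR = Low, leader payoff 5.
Maximizing over 9, 5, Firm B chooses X. Subgame-perfect outcome: (High, X) with payoffs (20, 9).
Now find the simultaneous Nash equilibrium.
Firm A's best replies: X→High; Y→Low.
Firm B's best replies: Low→Y; High→Y.
The unique mutual best reply is (Low, Y), giving (14, 5).
Firm B's commitment gain: 9 − 5 = 4.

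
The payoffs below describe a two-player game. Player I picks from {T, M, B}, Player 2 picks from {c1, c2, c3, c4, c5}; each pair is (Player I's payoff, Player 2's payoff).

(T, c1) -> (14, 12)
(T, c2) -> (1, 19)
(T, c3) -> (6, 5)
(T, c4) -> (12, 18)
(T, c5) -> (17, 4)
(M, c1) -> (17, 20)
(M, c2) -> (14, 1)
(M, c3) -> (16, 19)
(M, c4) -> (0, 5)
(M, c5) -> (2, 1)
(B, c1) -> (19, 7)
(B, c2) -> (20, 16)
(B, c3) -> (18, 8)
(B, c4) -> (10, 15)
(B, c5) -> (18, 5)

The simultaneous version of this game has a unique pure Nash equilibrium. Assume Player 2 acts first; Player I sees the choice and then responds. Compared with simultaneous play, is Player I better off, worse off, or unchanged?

worse off

Work backward from Player I's decision.
- c1 → Player I plays B (best of 14, 17, 19); Player 2 gets 7.
- c2 → Player I plays B (best of 1, 14, 20); Player 2 gets 16.
- c3 → Player I plays B (best of 6, 16, 18); Player 2 gets 8.
- c4 → Player I plays T (best of 12, 0, 10); Player 2 gets 18.
- c5 → Player I plays B (best of 17, 2, 18); Player 2 gets 5.
Maximizing over 7, 16, 8, 18, 5, Player 2 chooses c4. Subgame-perfect outcome: (T, c4) with payoffs (12, 18).
Under simultaneous play:
Player I's best replies: c1→B; c2→B; c3→B; c4→T; c5→B.
Player 2's best replies: T→c2; M→c1; B→c2.
Only (B, c2) has each player best-responding; Nash payoffs (20, 16).
Player I earns 12 sequentially versus 20 at the Nash outcome: worse off.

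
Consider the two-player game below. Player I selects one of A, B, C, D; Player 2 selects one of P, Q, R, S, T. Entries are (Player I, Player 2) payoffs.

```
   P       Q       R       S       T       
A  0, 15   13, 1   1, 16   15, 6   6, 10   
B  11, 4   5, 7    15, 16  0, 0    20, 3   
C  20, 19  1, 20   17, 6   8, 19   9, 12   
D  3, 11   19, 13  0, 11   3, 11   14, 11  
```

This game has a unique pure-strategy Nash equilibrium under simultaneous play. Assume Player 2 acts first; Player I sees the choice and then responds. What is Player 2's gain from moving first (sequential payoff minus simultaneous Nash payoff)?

Work backward from Player I's decision.
- P: BR = C, leader payoff 19.
- Q: BR = D, leader payoff 13.
- R: BR = C, leader payoff 6.
- S: BR = A, leader payoff 6.
- T: BR = B, leader payoff 3.
Maximizing over 19, 13, 6, 6, 3, Player 2 chooses P. Subgame-perfect outcome: (C, P) with payoffs (20, 19).
Under simultaneous play:
Player I's best replies: P→C; Q→D; R→C; S→A; T→B.
Player 2's best replies: A→R; B→R; C→Q; D→Q.
Only (D, Q) has each player best-responding; Nash payoffs (19, 13).
Player 2's commitment gain: 19 − 13 = 6.

6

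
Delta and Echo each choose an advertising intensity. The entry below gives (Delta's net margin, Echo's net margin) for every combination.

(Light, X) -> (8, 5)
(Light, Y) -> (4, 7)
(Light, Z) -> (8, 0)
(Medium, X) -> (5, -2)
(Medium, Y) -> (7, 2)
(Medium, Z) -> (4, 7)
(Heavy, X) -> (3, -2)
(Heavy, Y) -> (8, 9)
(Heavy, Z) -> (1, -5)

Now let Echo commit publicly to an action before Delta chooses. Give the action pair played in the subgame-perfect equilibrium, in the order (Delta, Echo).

(Heavy, Y)

Work backward from Delta's decision.
- X: BR = Light, leader payoff 5.
- Y: BR = Heavy, leader payoff 9.
- Z: BR = Light, leader payoff 0.
Maximizing over 5, 9, 0, Echo chooses Y. Subgame-perfect outcome: (Heavy, Y) with payoffs (8, 9).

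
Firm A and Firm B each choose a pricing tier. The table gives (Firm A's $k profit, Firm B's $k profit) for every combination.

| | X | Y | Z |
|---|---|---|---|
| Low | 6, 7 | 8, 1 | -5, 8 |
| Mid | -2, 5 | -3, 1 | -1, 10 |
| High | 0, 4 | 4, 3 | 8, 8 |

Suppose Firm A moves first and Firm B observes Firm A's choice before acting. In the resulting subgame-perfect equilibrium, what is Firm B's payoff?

8

Work backward from Firm B's decision.
- Low → Firm B plays Z (best of 7, 1, 8); Firm A gets -5.
- Mid → Firm B plays Z (best of 5, 1, 10); Firm A gets -1.
- High → Firm B plays Z (best of 4, 3, 8); Firm A gets 8.
Firm A's induced payoffs are -5, -1, 8, so Firm A commits to High. Subgame-perfect outcome: (High, Z) with payoffs (8, 8).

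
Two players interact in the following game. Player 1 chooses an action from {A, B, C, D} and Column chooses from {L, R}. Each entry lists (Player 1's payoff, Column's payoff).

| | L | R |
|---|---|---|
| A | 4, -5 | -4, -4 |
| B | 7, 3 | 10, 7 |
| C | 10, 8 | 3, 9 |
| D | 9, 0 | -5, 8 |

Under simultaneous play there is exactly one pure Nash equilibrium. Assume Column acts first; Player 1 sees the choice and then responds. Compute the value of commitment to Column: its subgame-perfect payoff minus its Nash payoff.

1

Work backward from Player 1's decision.
- L → Player 1 plays C (best of 4, 7, 10, 9); Column gets 8.
- R → Player 1 plays B (best of -4, 10, 3, -5); Column gets 7.
Column's induced payoffs are 8, 7, so Column commits to L. Subgame-perfect outcome: (C, L) with payoffs (10, 8).
For the simultaneous game, intersect best replies.
Player 1's best replies: L→C; R→B.
Column's best replies: A→R; B→R; C→R; D→R.
Only (B, R) has each player best-responding; Nash payoffs (10, 7).
Column's commitment gain: 8 − 7 = 1.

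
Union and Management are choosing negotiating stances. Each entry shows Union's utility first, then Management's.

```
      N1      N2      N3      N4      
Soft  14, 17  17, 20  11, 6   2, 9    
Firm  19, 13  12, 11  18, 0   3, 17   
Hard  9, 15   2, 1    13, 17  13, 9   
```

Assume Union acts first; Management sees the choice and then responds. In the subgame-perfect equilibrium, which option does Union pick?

Soft

Backward induction with Union moving first.
- Soft → Management plays N2 (best of 17, 20, 6, 9); Union gets 17.
- Firm → Management plays N4 (best of 13, 11, 0, 17); Union gets 3.
- Hard → Management plays N3 (best of 15, 1, 17, 9); Union gets 13.
Among 17, 3, 13, the best is 17 at Soft. Subgame-perfect outcome: (Soft, N2) with payoffs (17, 20).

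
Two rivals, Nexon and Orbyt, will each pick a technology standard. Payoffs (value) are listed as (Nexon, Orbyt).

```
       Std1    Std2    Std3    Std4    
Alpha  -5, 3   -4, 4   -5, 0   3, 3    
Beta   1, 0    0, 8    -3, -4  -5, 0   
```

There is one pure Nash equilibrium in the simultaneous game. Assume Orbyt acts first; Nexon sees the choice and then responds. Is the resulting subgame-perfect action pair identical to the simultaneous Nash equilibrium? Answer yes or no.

Solve by backward induction (Orbyt leads).
- Std1 → Nexon plays Beta (best of -5, 1); Orbyt gets 0.
- Std2 → Nexon plays Beta (best of -4, 0); Orbyt gets 8.
- Std3 → Nexon plays Beta (best of -5, -3); Orbyt gets -4.
- Std4 → Nexon plays Alpha (best of 3, -5); Orbyt gets 3.
Maximizing over 0, 8, -4, 3, Orbyt chooses Std2. Subgame-perfect outcome: (Beta, Std2) with payoffs (0, 8).
Under simultaneous play:
Nexon's best replies: Std1→Beta; Std2→Beta; Std3→Beta; Std4→Alpha.
Orbyt's best replies: Alpha→Std2; Beta→Std2.
The unique mutual best reply is (Beta, Std2), giving (0, 8).
Sequential outcome (Beta, Std2) coincides with the Nash profile (Beta, Std2).

yes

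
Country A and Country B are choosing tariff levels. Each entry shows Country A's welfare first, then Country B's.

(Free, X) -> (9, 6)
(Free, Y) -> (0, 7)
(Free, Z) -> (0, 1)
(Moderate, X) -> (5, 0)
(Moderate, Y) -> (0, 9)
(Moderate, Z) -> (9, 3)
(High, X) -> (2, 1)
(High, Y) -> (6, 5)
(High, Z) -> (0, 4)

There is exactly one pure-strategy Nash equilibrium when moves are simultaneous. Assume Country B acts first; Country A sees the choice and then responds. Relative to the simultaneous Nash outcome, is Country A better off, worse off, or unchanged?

Work backward from Country A's decision.
- X → Country A plays Free (best of 9, 5, 2); Country B gets 6.
- Y → Country A plays High (best of 0, 0, 6); Country B gets 5.
- Z → Country A plays Moderate (best of 0, 9, 0); Country B gets 3.
Among 6, 5, 3, the best is 6 at X. Subgame-perfect outcome: (Free, X) with payoffs (9, 6).
Under simultaneous play:
Country A's best replies: X→Free; Y→High; Z→Moderate.
Country B's best replies: Free→Y; Moderate→Y; High→Y.
Only (High, Y) has each player best-responding; Nash payoffs (6, 5).
Country A earns 9 sequentially versus 6 at the Nash outcome: better off.

better off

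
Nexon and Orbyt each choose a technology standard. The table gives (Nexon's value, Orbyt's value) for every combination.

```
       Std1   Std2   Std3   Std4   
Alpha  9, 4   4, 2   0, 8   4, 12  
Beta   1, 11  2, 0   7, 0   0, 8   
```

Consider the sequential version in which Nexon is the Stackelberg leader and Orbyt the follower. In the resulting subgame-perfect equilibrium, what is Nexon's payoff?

Solve by backward induction (Nexon leads).
- Alpha: BR = Std4, leader payoff 4.
- Beta: BR = Std1, leader payoff 1.
Among 4, 1, the best is 4 at Alpha. Subgame-perfect outcome: (Alpha, Std4) with payoffs (4, 12).

4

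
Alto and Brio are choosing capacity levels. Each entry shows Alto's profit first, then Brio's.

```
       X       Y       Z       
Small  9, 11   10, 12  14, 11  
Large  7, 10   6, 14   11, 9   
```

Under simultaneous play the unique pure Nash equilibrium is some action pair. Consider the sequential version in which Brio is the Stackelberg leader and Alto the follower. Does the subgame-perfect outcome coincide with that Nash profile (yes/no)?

yes

Backward induction with Brio moving first.
- X: BR = Small, leader payoff 11.
- Y: BR = Small, leader payoff 12.
- Z: BR = Small, leader payoff 11.
Among 11, 12, 11, the best is 12 at Y. Subgame-perfect outcome: (Small, Y) with payoffs (10, 12).
For the simultaneous game, intersect best replies.
Alto's best replies: X→Small; Y→Small; Z→Small.
Brio's best replies: Small→Y; Large→Y.
The unique mutual best reply is (Small, Y), giving (10, 12).
Sequential outcome (Small, Y) coincides with the Nash profile (Small, Y).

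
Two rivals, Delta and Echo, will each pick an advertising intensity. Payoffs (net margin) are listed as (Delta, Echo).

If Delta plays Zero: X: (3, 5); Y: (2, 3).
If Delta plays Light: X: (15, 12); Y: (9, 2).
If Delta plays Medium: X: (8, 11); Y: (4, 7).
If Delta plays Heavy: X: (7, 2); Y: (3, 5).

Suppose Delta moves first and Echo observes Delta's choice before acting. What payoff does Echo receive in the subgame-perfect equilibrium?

Echo best-responds to each possible Delta move:
- Zero → Echo plays X (best of 5, 3); Delta gets 3.
- Light → Echo plays X (best of 12, 2); Delta gets 15.
- Medium → Echo plays X (best of 11, 7); Delta gets 8.
- Heavy → Echo plays Y (best of 2, 5); Delta gets 3.
Delta's induced payoffs are 3, 15, 8, 3, so Delta commits to Light. Subgame-perfect outcome: (Light, X) with payoffs (15, 12).

12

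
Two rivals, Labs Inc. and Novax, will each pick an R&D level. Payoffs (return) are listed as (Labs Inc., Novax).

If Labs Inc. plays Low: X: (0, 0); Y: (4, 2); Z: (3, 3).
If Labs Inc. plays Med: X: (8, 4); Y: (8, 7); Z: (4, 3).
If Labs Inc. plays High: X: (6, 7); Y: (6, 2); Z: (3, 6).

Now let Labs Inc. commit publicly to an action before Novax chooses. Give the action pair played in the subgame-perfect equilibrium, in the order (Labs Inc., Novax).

(Med, Y)

Work backward from Novax's decision.
- Low: Novax compares 0, 2, 3 and picks Z; Labs Inc. would get 3.
- Med: Novax compares 4, 7, 3 and picks Y; Labs Inc. would get 8.
- High: Novax compares 7, 2, 6 and picks X; Labs Inc. would get 6.
Labs Inc.'s induced payoffs are 3, 8, 6, so Labs Inc. commits to Med. Subgame-perfect outcome: (Med, Y) with payoffs (8, 7).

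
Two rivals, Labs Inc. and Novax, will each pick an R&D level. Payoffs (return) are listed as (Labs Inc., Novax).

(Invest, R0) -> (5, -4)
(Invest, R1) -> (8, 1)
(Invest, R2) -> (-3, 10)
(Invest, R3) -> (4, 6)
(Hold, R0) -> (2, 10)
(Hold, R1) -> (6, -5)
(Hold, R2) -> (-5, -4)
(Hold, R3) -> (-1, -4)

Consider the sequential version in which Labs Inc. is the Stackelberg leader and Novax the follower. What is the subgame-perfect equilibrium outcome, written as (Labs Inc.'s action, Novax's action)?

Novax best-responds to each possible Labs Inc. move:
- Invest: BR = R2, leader payoff -3.
- Hold: BR = R0, leader payoff 2.
Maximizing over -3, 2, Labs Inc. chooses Hold. Subgame-perfect outcome: (Hold, R0) with payoffs (2, 10).

(Hold, R0)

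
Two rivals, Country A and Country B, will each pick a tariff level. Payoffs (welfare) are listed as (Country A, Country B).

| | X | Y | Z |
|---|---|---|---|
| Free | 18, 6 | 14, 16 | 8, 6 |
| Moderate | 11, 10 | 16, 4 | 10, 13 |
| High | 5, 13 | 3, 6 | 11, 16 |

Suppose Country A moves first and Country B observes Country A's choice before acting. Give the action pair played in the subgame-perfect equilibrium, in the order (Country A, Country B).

(Free, Y)

Work backward from Country B's decision.
- Free → Country B plays Y (best of 6, 16, 6); Country A gets 14.
- Moderate → Country B plays Z (best of 10, 4, 13); Country A gets 10.
- High → Country B plays Z (best of 13, 6, 16); Country A gets 11.
Country A's induced payoffs are 14, 10, 11, so Country A commits to Free. Subgame-perfect outcome: (Free, Y) with payoffs (14, 16).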